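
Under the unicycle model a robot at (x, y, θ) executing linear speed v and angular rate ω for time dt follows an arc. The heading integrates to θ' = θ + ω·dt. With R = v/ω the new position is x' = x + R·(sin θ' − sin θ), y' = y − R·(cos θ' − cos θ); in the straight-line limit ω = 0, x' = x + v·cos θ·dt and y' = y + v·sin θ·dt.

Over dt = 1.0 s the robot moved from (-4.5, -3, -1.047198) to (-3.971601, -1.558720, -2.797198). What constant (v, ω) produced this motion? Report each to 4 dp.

v = -1.7500, ω = -1.7500

Δθ = -2.797198 − -1.047198 = -1.750000
ω = Δθ/dt = -1.750000/1.0 = -1.7500
R = −Δy/(cos θ' − cos θ) = 1.0000
v = R·ω = 1.0000·-1.7500 = -1.7500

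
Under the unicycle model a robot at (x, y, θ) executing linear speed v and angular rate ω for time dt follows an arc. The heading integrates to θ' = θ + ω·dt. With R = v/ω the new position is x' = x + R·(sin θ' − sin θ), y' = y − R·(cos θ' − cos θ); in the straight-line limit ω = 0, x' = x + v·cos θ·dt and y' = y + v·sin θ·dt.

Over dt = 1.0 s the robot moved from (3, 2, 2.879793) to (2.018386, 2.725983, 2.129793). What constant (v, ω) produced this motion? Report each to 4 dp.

Δθ = 2.129793 − 2.879793 = -0.750000
ω = Δθ/dt = -0.750000/1.0 = -0.7500
R = Δx/(sin θ' − sin θ) = -1.6667
v = R·ω = -1.6667·-0.7500 = 1.2500

v = 1.2500, ω = -0.7500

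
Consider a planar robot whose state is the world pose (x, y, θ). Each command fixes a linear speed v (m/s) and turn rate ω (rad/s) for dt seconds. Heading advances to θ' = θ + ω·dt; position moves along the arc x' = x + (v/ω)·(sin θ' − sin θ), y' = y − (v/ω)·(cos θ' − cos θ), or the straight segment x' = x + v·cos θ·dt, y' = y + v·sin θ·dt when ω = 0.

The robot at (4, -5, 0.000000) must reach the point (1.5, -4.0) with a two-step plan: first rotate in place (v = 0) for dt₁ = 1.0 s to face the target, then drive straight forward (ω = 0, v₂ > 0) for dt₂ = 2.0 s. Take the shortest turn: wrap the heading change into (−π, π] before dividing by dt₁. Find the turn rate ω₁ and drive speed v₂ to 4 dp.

heading to target = atan2(-4−-5, 1.5−4) = 2.7611
Δθ = wrap(2.7611 − 0.0000) = 2.7611; ω₁ = Δθ/dt₁ = 2.7611
distance = √((1.5−4)² + (-4−-5)²) = 2.6926; v₂ = distance/dt₂ = 1.3463

ω₁ = 2.7611, v₂ = 1.3463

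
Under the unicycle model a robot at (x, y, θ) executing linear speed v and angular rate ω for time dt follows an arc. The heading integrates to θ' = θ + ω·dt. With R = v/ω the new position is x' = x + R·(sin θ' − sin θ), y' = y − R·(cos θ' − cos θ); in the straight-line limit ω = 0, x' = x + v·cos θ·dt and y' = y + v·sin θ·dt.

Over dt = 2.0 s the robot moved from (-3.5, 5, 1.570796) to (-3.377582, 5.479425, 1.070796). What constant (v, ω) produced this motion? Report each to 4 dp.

Δθ = 1.070796 − 1.570796 = -0.500000
ω = Δθ/dt = -0.500000/2.0 = -0.2500
R = −Δy/(cos θ' − cos θ) = -1.0000
v = R·ω = -1.0000·-0.2500 = 0.2500

v = 0.2500, ω = -0.2500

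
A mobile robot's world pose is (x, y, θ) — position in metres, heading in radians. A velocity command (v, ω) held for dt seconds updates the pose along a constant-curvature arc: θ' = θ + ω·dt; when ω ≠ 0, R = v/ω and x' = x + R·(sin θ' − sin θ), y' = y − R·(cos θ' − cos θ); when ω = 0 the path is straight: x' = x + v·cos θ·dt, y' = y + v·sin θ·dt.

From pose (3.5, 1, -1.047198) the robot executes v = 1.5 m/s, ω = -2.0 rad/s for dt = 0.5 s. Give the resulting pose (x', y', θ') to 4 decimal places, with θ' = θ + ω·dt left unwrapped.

(3.5170, 0.2811, -2.0472)

θ' = -1.0472 + -2.0·0.5 = -2.0472
R = v/ω = 1.5/-2.0 = -0.7500
x' = 3.5 + -0.7500·(sin -2.0472 − sin -1.0472) = 3.5170
y' = 1 − -0.7500·(cos -2.0472 − cos -1.0472) = 0.2811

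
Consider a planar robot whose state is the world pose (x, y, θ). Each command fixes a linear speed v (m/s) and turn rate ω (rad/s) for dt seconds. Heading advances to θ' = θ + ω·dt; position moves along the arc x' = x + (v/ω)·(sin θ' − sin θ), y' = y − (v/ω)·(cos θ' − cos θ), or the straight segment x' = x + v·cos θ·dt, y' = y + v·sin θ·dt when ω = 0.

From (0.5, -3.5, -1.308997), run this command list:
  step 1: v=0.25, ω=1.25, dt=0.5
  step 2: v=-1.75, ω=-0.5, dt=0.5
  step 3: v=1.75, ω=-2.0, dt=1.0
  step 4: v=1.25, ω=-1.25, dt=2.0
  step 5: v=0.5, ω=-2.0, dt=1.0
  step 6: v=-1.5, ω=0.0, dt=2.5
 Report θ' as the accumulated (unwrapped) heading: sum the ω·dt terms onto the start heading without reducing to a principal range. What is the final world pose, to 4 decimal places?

(-2.6287, 0.6518, -7.4340)

step 1: θ'=-0.6840 (R=0.2000) → pose (0.5668, -3.6032, -0.6840)
step 2: θ'=-0.9340 (R=3.5000) → pose (-0.0356, -2.9717, -0.9340)
step 3: θ'=-2.9340 (R=-0.8750) → pose (-0.5587, -4.3483, -2.9340)
step 4: θ'=-5.4340 (R=-1.0000) → pose (-1.5156, -2.7091, -5.4340)
step 5: θ'=-7.4340 (R=-0.2500) → pose (-1.0996, -2.7723, -7.4340)
step 6: θ'=-7.4340 (straight) → pose (-2.6287, 0.6518, -7.4340)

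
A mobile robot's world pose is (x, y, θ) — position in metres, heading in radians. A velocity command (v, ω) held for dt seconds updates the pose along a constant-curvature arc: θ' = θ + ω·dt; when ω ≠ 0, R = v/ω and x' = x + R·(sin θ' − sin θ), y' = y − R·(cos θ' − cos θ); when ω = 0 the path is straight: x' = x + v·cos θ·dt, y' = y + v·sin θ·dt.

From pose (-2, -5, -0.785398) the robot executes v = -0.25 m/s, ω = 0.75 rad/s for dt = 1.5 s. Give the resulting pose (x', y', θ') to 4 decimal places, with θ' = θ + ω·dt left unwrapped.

(-2.3467, -4.9214, 0.3396)

θ' = -0.7854 + 0.75·1.5 = 0.3396
R = v/ω = -0.25/0.75 = -0.3333
x' = -2 + -0.3333·(sin 0.3396 − sin -0.7854) = -2.3467
y' = -5 − -0.3333·(cos 0.3396 − cos -0.7854) = -4.9214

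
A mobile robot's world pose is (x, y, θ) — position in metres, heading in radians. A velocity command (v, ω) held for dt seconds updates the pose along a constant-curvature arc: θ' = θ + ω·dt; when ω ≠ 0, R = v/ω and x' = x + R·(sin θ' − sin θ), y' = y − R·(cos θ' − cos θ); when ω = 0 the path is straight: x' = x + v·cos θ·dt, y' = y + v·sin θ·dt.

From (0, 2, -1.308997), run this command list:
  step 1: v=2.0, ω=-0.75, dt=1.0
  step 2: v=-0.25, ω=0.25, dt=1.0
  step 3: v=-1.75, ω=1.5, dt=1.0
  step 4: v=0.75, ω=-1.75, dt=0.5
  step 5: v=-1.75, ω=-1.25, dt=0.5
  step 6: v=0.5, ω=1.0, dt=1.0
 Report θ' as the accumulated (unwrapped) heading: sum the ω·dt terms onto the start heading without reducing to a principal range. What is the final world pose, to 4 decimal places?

step 1: θ'=-2.0590 (R=-2.6667) → pose (-0.2207, 0.0590, -2.0590)
step 2: θ'=-1.8090 (R=-1.0000) → pose (-0.1321, 0.2921, -1.8090)
step 3: θ'=-0.3090 (R=-1.1667) → pose (-0.9110, 1.6788, -0.3090)
step 4: θ'=-1.1840 (R=-0.4286) → pose (-0.6444, 1.4322, -1.1840)
step 5: θ'=-1.8090 (R=1.4000) → pose (-0.7083, 2.2907, -1.8090)
step 6: θ'=-0.8090 (R=0.5000) → pose (-0.5842, 1.8276, -0.8090)

(-0.5842, 1.8276, -0.8090)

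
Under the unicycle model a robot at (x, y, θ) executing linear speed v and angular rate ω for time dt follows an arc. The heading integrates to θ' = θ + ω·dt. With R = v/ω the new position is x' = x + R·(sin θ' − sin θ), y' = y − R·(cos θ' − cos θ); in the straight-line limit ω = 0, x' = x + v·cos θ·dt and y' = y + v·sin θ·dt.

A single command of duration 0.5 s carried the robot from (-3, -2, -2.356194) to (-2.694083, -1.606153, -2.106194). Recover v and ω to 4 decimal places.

v = -1.0000, ω = 0.5000

Δθ = -2.106194 − -2.356194 = 0.250000
ω = Δθ/dt = 0.250000/0.5 = 0.5000
R = −Δy/(cos θ' − cos θ) = -2.0000
v = R·ω = -2.0000·0.5000 = -1.0000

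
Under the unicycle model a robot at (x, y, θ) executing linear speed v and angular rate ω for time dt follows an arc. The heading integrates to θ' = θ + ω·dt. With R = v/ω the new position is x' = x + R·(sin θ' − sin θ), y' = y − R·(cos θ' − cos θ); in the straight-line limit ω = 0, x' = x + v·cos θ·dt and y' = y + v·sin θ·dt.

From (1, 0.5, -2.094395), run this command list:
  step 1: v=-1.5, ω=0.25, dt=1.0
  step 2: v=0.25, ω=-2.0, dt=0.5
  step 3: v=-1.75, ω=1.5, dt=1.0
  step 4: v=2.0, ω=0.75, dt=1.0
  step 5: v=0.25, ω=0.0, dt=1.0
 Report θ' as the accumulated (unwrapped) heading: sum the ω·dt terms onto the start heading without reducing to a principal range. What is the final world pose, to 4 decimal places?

(3.6046, 1.4198, -0.5944)

step 1: θ'=-1.8444 (R=-6.0000) → pose (1.5807, 1.8788, -1.8444)
step 2: θ'=-2.8444 (R=-0.1250) → pose (1.4969, 1.7931, -2.8444)
step 3: θ'=-1.3444 (R=-1.1667) → pose (2.2922, 3.1705, -1.3444)
step 4: θ'=-0.5944 (R=2.6667) → pose (3.3974, 1.5598, -0.5944)
step 5: θ'=-0.5944 (straight) → pose (3.6046, 1.4198, -0.5944)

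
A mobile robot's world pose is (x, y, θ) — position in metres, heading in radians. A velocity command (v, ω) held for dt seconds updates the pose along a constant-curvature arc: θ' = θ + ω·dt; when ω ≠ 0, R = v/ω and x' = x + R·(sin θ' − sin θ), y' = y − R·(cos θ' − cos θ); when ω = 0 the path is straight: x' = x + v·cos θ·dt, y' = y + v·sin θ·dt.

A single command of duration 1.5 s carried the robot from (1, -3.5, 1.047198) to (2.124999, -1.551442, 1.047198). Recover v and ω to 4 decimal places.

v = 1.5000, ω = 0.0000

Δθ = 1.047198 − 1.047198 = 0.000000
ω = Δθ/dt = 0.000000/1.5 = 0.0000
ω = 0 → v = (Δx·cos θ + Δy·sin θ)/dt = 1.5000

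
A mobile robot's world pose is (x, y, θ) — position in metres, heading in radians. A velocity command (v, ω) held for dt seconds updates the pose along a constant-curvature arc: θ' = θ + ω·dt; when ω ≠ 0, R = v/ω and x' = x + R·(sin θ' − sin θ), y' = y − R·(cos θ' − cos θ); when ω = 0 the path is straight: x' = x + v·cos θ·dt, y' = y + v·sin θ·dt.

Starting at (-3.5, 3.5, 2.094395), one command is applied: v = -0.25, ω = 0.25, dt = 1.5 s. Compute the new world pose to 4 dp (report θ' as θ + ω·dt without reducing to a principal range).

(-3.2567, 3.2175, 2.4694)

θ' = 2.0944 + 0.25·1.5 = 2.4694
R = v/ω = -0.25/0.25 = -1.0000
x' = -3.5 + -1.0000·(sin 2.4694 − sin 2.0944) = -3.2567
y' = 3.5 − -1.0000·(cos 2.4694 − cos 2.0944) = 3.2175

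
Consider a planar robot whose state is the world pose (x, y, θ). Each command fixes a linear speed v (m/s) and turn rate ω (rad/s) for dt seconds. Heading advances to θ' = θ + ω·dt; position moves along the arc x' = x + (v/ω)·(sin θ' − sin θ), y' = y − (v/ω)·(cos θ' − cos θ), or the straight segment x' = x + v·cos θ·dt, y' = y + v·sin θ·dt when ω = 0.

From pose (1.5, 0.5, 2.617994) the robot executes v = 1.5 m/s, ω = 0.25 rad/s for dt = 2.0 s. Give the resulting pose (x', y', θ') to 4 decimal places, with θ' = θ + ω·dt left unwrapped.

(-1.3584, 1.3022, 3.1180)

θ' = 2.6180 + 0.25·2.0 = 3.1180
R = v/ω = 1.5/0.25 = 6.0000
x' = 1.5 + 6.0000·(sin 3.1180 − sin 2.6180) = -1.3584
y' = 0.5 − 6.0000·(cos 3.1180 − cos 2.6180) = 1.3022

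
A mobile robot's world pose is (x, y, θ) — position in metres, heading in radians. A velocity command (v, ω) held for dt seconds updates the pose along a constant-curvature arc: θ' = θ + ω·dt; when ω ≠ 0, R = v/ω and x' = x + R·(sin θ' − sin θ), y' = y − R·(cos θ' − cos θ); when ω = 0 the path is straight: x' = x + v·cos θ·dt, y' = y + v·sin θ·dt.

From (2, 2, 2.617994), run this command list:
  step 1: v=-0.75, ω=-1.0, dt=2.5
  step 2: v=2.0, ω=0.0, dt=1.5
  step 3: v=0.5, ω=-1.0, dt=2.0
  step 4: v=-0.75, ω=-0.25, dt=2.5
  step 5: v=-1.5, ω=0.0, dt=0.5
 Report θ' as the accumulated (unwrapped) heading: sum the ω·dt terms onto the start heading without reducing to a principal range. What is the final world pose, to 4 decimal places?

step 1: θ'=0.1180 (R=0.7500) → pose (1.7133, 0.6057, 0.1180)
step 2: θ'=0.1180 (straight) → pose (4.6924, 0.9589, 0.1180)
step 3: θ'=-1.8820 (R=-0.5000) → pose (5.2273, 0.3092, -1.8820)
step 4: θ'=-2.5070 (R=3.0000) → pose (6.3046, 1.8065, -2.5070)
step 5: θ'=-2.5070 (straight) → pose (6.9086, 2.2512, -2.5070)

(6.9086, 2.2512, -2.5070)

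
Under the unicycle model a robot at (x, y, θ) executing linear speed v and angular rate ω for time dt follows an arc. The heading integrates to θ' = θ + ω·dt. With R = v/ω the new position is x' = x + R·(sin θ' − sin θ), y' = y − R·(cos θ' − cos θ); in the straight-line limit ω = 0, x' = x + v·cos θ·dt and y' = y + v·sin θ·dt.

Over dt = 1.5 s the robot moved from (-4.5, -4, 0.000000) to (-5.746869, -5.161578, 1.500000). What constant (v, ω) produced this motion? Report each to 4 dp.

Δθ = 1.500000 − 0.000000 = 1.500000
ω = Δθ/dt = 1.500000/1.5 = 1.0000
R = Δx/(sin θ' − sin θ) = -1.2500
v = R·ω = -1.2500·1.0000 = -1.2500

v = -1.2500, ω = 1.0000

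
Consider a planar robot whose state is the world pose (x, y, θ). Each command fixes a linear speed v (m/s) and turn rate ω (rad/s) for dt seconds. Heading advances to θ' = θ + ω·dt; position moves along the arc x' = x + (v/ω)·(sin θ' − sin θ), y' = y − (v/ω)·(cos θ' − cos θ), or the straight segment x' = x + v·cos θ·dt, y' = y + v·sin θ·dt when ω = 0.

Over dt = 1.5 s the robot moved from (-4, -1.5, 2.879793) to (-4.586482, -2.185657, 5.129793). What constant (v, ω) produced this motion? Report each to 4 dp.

v = 0.7500, ω = 1.5000

Δθ = 5.129793 − 2.879793 = 2.250000
ω = Δθ/dt = 2.250000/1.5 = 1.5000
R = −Δy/(cos θ' − cos θ) = 0.5000
v = R·ω = 0.5000·1.5000 = 0.7500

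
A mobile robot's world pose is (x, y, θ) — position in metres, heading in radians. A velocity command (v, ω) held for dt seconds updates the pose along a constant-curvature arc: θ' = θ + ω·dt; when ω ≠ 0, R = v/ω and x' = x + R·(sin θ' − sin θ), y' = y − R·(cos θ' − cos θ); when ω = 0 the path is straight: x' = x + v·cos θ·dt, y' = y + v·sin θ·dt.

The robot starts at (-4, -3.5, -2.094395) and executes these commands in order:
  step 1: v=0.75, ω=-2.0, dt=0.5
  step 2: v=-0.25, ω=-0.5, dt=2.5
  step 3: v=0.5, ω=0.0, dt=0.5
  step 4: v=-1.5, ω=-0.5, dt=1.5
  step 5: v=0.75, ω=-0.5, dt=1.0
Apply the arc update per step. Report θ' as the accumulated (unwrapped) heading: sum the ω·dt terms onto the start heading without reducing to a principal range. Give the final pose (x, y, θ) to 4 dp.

step 1: θ'=-3.0944 (R=-0.3750) → pose (-4.3071, -3.6871, -3.0944)
step 2: θ'=-4.3444 (R=0.5000) → pose (-3.8170, -4.0067, -4.3444)
step 3: θ'=-4.3444 (straight) → pose (-3.9069, -3.7734, -4.3444)
step 4: θ'=-5.0944 (R=3.0000) → pose (-3.9223, -5.9710, -5.0944)
step 5: θ'=-5.5944 (R=-1.5000) → pose (-3.4838, -5.3721, -5.5944)

(-3.4838, -5.3721, -5.5944)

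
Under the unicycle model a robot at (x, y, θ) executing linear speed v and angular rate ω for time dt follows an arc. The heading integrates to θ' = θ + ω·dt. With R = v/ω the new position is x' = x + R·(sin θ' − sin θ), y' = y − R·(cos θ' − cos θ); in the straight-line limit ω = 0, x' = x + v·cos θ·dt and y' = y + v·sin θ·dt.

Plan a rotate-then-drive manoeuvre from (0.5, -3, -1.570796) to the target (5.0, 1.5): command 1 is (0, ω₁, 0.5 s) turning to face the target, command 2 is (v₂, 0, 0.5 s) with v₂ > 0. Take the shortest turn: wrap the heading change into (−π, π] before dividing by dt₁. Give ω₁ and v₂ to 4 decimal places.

ω₁ = 4.7124, v₂ = 12.7279

heading to target = atan2(1.5−-3, 5−0.5) = 0.7854
Δθ = wrap(0.7854 − -1.5708) = 2.3562; ω₁ = Δθ/dt₁ = 4.7124
distance = √((5−0.5)² + (1.5−-3)²) = 6.3640; v₂ = distance/dt₂ = 12.7279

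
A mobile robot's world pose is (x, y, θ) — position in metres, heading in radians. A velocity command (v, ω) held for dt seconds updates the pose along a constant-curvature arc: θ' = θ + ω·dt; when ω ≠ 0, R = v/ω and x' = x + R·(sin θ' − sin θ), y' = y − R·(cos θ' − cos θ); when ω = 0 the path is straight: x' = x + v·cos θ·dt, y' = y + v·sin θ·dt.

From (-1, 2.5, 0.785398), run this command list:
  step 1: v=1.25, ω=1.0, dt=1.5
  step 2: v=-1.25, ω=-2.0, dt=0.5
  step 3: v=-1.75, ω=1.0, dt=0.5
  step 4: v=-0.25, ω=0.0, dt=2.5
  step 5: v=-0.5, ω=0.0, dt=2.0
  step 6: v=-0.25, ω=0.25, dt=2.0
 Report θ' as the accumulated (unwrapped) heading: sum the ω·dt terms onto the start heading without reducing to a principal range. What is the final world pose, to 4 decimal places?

(-0.2749, 0.7220, 2.2854)

step 1: θ'=2.2854 (R=1.2500) → pose (-0.9397, 4.2030, 2.2854)
step 2: θ'=1.2854 (R=0.6250) → pose (-0.8121, 3.6175, 1.2854)
step 3: θ'=1.7854 (R=-1.7500) → pose (-0.8427, 2.7521, 1.7854)
step 4: θ'=1.7854 (straight) → pose (-0.7096, 2.1415, 1.7854)
step 5: θ'=1.7854 (straight) → pose (-0.4967, 1.1644, 1.7854)
step 6: θ'=2.2854 (R=-1.0000) → pose (-0.2749, 0.7220, 2.2854)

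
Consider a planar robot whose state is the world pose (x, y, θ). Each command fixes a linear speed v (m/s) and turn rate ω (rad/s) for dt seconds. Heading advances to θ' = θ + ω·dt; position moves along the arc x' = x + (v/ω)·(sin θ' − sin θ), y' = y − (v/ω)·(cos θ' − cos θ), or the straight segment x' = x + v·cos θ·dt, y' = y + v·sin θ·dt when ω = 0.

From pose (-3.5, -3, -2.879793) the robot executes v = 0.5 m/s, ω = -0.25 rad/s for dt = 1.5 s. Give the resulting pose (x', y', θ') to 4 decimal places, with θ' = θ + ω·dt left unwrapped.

θ' = -2.8798 + -0.25·1.5 = -3.2548
R = v/ω = 0.5/-0.25 = -2.0000
x' = -3.5 + -2.0000·(sin -3.2548 − sin -2.8798) = -4.2436
y' = -3 − -2.0000·(cos -3.2548 − cos -2.8798) = -3.0553

(-4.2436, -3.0553, -3.2548)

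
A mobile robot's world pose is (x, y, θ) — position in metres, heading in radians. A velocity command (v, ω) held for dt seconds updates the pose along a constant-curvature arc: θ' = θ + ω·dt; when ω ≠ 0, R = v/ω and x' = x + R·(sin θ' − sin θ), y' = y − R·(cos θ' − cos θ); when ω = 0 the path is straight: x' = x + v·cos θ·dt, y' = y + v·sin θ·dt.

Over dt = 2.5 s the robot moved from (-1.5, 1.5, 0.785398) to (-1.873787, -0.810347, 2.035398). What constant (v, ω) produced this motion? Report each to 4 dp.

Δθ = 2.035398 − 0.785398 = 1.250000
ω = Δθ/dt = 1.250000/2.5 = 0.5000
R = −Δy/(cos θ' − cos θ) = -2.0000
v = R·ω = -2.0000·0.5000 = -1.0000

v = -1.0000, ω = 0.5000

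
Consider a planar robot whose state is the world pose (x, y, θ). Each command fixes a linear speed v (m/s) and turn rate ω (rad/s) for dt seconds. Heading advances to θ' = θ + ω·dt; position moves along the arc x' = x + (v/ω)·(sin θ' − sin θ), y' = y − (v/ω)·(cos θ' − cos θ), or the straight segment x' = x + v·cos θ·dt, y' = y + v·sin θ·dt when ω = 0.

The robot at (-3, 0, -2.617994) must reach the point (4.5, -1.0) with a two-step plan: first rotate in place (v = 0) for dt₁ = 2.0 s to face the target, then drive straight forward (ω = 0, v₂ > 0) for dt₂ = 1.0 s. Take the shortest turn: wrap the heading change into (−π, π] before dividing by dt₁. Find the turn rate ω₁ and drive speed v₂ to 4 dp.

heading to target = atan2(-1−0, 4.5−-3) = -0.1326
Δθ = wrap(-0.1326 − -2.6180) = 2.4854; ω₁ = Δθ/dt₁ = 1.2427
distance = √((4.5−-3)² + (-1−0)²) = 7.5664; v₂ = distance/dt₂ = 7.5664

ω₁ = 1.2427, v₂ = 7.5664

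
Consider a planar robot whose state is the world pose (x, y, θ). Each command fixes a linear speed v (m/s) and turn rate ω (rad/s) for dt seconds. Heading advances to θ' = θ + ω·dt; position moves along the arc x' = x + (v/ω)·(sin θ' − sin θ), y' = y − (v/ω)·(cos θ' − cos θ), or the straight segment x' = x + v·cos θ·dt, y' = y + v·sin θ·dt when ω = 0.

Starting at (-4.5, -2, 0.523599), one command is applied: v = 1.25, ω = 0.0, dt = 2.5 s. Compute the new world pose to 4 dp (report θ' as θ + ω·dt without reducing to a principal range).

(-1.7937, -0.4375, 0.5236)

θ' = 0.5236 + 0.0·2.5 = 0.5236
ω = 0 → straight: x' = -4.5 + 1.25·cos(0.5236)·2.5 = -1.7937
y' = -2 + 1.25·sin(0.5236)·2.5 = -0.4375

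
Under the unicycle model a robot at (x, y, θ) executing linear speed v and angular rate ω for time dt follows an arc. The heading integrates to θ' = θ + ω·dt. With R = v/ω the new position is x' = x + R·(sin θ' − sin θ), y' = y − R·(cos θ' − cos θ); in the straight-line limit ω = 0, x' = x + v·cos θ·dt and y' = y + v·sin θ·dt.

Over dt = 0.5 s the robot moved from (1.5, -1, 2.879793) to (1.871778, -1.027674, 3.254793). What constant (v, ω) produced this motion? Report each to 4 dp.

v = -0.7500, ω = 0.7500

Δθ = 3.254793 − 2.879793 = 0.375000
ω = Δθ/dt = 0.375000/0.5 = 0.7500
R = Δx/(sin θ' − sin θ) = -1.0000
v = R·ω = -1.0000·0.7500 = -0.7500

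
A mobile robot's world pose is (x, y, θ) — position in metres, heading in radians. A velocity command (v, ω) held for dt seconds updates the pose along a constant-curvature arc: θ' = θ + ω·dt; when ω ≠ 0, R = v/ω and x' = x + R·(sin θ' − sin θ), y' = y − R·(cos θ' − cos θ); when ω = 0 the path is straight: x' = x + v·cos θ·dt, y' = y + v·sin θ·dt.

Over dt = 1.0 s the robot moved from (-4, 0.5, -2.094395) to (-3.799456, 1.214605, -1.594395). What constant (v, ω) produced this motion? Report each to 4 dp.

v = -0.7500, ω = 0.5000

Δθ = -1.594395 − -2.094395 = 0.500000
ω = Δθ/dt = 0.500000/1.0 = 0.5000
R = −Δy/(cos θ' − cos θ) = -1.5000
v = R·ω = -1.5000·0.5000 = -0.7500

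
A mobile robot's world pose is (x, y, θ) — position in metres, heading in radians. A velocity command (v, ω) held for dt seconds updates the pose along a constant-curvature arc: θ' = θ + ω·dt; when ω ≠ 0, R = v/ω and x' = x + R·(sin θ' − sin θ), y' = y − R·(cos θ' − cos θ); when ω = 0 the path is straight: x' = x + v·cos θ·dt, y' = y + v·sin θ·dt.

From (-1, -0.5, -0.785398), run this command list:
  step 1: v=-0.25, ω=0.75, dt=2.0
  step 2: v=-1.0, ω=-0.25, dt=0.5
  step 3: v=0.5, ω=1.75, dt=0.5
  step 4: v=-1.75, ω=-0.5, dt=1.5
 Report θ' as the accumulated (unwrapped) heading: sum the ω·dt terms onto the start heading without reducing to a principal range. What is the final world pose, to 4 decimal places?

step 1: θ'=0.7146 (R=-0.3333) → pose (-1.4541, -0.4839, 0.7146)
step 2: θ'=0.5896 (R=4.0000) → pose (-1.8513, -0.7871, 0.5896)
step 3: θ'=1.4646 (R=0.2857) → pose (-1.7260, -0.5800, 1.4646)
step 4: θ'=0.7146 (R=3.5000) → pose (-2.9127, -2.8527, 0.7146)

(-2.9127, -2.8527, 0.7146)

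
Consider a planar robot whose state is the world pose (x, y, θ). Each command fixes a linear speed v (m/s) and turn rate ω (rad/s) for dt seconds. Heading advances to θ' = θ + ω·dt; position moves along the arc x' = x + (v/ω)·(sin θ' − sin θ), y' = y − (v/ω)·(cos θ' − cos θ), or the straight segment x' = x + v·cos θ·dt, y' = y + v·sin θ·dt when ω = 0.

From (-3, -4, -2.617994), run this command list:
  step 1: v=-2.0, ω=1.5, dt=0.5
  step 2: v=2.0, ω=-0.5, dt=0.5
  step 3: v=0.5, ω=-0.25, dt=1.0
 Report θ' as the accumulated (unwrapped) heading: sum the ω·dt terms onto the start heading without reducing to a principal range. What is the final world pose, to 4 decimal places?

step 1: θ'=-1.8680 (R=-1.3333) → pose (-2.3918, -3.2358, -1.8680)
step 2: θ'=-2.1180 (R=-4.0000) → pose (-2.8005, -4.1456, -2.1180)
step 3: θ'=-2.3680 (R=-2.0000) → pose (-3.1110, -4.5358, -2.3680)

(-3.1110, -4.5358, -2.3680)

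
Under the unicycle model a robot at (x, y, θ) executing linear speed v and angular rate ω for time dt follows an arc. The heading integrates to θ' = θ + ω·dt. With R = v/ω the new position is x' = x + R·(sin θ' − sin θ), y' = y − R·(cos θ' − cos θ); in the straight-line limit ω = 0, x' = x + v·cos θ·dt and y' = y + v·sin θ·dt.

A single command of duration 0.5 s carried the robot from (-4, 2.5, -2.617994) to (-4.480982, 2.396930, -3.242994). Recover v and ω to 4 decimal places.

Δθ = -3.242994 − -2.617994 = -0.625000
ω = Δθ/dt = -0.625000/0.5 = -1.2500
R = Δx/(sin θ' − sin θ) = -0.8000
v = R·ω = -0.8000·-1.2500 = 1.0000

v = 1.0000, ω = -1.2500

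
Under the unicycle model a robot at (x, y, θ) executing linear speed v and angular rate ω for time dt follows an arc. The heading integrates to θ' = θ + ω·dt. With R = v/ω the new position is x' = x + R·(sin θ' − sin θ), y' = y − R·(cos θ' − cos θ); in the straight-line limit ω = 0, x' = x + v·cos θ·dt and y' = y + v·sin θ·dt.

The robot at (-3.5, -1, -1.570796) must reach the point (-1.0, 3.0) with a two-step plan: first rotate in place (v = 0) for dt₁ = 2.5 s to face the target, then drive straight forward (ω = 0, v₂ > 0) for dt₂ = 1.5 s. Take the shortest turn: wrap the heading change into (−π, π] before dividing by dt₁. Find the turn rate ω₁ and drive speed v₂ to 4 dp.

heading to target = atan2(3−-1, -1−-3.5) = 1.0122
Δθ = wrap(1.0122 − -1.5708) = 2.5830; ω₁ = Δθ/dt₁ = 1.0332
distance = √((-1−-3.5)² + (3−-1)²) = 4.7170; v₂ = distance/dt₂ = 3.1447

ω₁ = 1.0332, v₂ = 3.1447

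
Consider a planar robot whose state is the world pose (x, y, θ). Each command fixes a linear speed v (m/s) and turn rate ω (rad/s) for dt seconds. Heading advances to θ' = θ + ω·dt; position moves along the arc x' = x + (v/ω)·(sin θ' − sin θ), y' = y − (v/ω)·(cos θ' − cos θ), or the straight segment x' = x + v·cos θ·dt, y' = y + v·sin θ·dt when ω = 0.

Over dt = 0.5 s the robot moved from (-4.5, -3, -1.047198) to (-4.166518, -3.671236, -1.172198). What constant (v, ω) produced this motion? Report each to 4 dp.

Δθ = -1.172198 − -1.047198 = -0.125000
ω = Δθ/dt = -0.125000/0.5 = -0.2500
R = −Δy/(cos θ' − cos θ) = -6.0000
v = R·ω = -6.0000·-0.2500 = 1.5000

v = 1.5000, ω = -0.2500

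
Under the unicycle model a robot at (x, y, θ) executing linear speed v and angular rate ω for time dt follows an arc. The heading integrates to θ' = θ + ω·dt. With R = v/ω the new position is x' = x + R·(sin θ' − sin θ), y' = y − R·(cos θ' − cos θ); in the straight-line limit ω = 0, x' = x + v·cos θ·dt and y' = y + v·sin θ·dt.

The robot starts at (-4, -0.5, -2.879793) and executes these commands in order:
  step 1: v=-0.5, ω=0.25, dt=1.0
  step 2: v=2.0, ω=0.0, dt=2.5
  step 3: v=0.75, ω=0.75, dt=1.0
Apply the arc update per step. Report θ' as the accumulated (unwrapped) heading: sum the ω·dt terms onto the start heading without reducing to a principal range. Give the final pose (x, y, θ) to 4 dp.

step 1: θ'=-2.6298 (R=-2.0000) → pose (-3.5381, -0.3119, -2.6298)
step 2: θ'=-2.6298 (straight) → pose (-7.8975, -2.7606, -2.6298)
step 3: θ'=-1.8798 (R=1.0000) → pose (-8.3604, -3.3284, -1.8798)

(-8.3604, -3.3284, -1.8798)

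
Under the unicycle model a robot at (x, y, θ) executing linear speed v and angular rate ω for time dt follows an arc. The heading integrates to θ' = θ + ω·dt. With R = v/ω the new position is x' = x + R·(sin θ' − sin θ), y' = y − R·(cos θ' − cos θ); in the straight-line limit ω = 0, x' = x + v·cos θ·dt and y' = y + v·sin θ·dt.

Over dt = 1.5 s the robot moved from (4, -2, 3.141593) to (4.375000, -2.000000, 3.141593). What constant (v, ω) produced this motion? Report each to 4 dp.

v = -0.2500, ω = 0.0000

Δθ = 3.141593 − 3.141593 = 0.000000
ω = Δθ/dt = 0.000000/1.5 = 0.0000
ω = 0 → v = (Δx·cos θ + Δy·sin θ)/dt = -0.2500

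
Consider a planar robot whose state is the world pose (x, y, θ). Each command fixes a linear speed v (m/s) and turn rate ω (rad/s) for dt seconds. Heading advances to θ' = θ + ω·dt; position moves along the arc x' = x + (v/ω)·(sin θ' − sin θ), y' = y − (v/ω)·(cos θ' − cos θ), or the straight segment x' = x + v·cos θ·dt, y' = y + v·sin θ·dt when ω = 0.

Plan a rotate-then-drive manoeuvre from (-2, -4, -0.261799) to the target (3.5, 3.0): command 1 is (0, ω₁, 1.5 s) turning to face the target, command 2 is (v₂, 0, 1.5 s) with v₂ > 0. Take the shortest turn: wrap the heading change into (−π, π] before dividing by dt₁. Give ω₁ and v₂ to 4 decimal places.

ω₁ = 0.7778, v₂ = 5.9348

heading to target = atan2(3−-4, 3.5−-2) = 0.9048
Δθ = wrap(0.9048 − -0.2618) = 1.1666; ω₁ = Δθ/dt₁ = 0.7778
distance = √((3.5−-2)² + (3−-4)²) = 8.9022; v₂ = distance/dt₂ = 5.9348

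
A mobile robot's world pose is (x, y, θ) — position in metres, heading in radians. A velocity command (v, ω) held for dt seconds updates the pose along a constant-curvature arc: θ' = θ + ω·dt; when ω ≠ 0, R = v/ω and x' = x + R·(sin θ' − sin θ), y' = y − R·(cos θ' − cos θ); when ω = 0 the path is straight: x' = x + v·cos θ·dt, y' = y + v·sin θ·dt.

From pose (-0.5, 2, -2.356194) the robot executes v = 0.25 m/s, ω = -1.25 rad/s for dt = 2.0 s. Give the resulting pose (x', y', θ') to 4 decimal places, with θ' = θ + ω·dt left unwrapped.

(-0.8394, 2.1701, -4.8562)

θ' = -2.3562 + -1.25·2.0 = -4.8562
R = v/ω = 0.25/-1.25 = -0.2000
x' = -0.5 + -0.2000·(sin -4.8562 − sin -2.3562) = -0.8394
y' = 2 − -0.2000·(cos -4.8562 − cos -2.3562) = 2.1701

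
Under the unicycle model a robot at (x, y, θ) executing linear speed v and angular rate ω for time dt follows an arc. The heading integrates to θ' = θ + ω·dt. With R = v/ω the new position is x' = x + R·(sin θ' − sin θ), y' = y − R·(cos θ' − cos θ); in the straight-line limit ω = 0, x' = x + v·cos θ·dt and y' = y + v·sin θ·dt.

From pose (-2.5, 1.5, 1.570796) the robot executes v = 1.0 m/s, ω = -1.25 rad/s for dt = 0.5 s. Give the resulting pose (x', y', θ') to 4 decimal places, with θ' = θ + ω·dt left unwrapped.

(-2.3488, 1.9681, 0.9458)

θ' = 1.5708 + -1.25·0.5 = 0.9458
R = v/ω = 1.0/-1.25 = -0.8000
x' = -2.5 + -0.8000·(sin 0.9458 − sin 1.5708) = -2.3488
y' = 1.5 − -0.8000·(cos 0.9458 − cos 1.5708) = 1.9681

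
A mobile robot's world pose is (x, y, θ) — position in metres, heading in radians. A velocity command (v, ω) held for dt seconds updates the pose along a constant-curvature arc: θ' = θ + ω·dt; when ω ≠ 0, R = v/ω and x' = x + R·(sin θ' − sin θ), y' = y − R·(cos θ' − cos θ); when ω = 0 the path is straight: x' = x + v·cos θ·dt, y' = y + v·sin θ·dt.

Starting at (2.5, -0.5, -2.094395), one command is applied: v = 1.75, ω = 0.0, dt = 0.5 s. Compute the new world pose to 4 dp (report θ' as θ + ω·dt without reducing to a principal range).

(2.0625, -1.2578, -2.0944)

θ' = -2.0944 + 0.0·0.5 = -2.0944
ω = 0 → straight: x' = 2.5 + 1.75·cos(-2.0944)·0.5 = 2.0625
y' = -0.5 + 1.75·sin(-2.0944)·0.5 = -1.2578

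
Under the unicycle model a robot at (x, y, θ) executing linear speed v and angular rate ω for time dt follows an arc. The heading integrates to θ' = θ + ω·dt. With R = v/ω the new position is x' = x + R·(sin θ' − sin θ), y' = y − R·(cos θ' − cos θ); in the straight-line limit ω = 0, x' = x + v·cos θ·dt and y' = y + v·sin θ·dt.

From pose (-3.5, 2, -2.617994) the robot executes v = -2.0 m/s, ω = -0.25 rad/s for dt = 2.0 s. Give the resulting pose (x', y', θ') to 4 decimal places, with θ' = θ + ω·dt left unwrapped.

θ' = -2.6180 + -0.25·2.0 = -3.1180
R = v/ω = -2.0/-0.25 = 8.0000
x' = -3.5 + 8.0000·(sin -3.1180 − sin -2.6180) = 0.3112
y' = 2 − 8.0000·(cos -3.1180 − cos -2.6180) = 3.0696

(0.3112, 3.0696, -3.1180)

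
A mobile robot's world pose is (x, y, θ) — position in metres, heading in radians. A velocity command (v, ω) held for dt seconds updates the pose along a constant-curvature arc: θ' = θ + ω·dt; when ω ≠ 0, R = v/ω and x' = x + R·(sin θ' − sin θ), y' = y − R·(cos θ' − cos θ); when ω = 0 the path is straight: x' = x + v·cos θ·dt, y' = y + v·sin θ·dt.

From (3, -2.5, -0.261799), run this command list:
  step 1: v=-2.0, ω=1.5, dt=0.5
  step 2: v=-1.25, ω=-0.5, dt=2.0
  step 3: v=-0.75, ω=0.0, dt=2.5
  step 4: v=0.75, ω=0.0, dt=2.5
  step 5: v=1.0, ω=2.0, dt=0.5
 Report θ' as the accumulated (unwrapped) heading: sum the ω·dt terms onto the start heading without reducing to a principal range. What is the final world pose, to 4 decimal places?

step 1: θ'=0.4882 (R=-1.3333) → pose (2.0295, -2.6103, 0.4882)
step 2: θ'=-0.5118 (R=2.5000) → pose (-0.3674, -2.5820, -0.5118)
step 3: θ'=-0.5118 (straight) → pose (-2.0022, -1.6638, -0.5118)
step 4: θ'=-0.5118 (straight) → pose (-0.3674, -2.5820, -0.5118)
step 5: θ'=0.4882 (R=0.5000) → pose (0.1120, -2.5877, 0.4882)

(0.1120, -2.5877, 0.4882)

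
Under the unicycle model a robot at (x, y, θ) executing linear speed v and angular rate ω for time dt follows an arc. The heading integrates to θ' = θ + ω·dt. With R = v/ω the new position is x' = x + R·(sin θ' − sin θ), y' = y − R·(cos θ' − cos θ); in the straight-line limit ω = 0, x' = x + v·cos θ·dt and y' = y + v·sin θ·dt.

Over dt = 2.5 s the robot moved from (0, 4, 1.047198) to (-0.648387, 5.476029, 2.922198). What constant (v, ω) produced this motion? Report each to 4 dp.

Δθ = 2.922198 − 1.047198 = 1.875000
ω = Δθ/dt = 1.875000/2.5 = 0.7500
R = −Δy/(cos θ' − cos θ) = 1.0000
v = R·ω = 1.0000·0.7500 = 0.7500

v = 0.7500, ω = 0.7500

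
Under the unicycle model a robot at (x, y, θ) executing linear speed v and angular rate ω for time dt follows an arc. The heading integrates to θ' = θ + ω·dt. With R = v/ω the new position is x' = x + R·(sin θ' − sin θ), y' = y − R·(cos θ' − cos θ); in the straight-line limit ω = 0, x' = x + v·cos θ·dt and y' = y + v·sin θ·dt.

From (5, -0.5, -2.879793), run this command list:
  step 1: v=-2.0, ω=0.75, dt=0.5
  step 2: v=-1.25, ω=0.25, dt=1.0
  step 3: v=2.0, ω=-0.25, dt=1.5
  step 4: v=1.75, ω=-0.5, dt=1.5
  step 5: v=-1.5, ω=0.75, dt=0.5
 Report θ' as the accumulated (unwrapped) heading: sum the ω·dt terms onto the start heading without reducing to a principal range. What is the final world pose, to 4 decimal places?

step 1: θ'=-2.5048 (R=-2.6667) → pose (5.8955, -0.0682, -2.5048)
step 2: θ'=-2.2548 (R=-5.0000) → pose (6.7976, 0.7923, -2.2548)
step 3: θ'=-2.6298 (R=-8.0000) → pose (4.5152, -1.1274, -2.6298)
step 4: θ'=-3.3798 (R=-3.5000) → pose (1.9752, -1.4771, -3.3798)
step 5: θ'=-3.0048 (R=-2.0000) → pose (2.7199, -1.5149, -3.0048)

(2.7199, -1.5149, -3.0048)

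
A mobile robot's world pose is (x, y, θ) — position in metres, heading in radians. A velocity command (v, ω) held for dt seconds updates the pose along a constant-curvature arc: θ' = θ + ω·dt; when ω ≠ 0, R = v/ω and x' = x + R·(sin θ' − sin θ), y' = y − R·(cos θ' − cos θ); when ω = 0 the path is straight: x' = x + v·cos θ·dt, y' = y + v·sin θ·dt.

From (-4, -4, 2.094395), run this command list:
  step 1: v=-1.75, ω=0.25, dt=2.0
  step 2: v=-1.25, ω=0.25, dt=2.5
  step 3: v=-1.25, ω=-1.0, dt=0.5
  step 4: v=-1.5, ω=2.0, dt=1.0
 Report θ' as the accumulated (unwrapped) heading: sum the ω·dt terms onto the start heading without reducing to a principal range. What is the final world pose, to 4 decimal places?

step 1: θ'=2.5944 (R=-7.0000) → pose (-1.5799, -6.4779, 2.5944)
step 2: θ'=3.2194 (R=-5.0000) → pose (1.4102, -7.1928, 3.2194)
step 3: θ'=2.7194 (R=1.2500) → pose (2.0196, -7.2988, 2.7194)
step 4: θ'=4.7194 (R=-0.7500) → pose (3.0769, -6.6094, 4.7194)

(3.0769, -6.6094, 4.7194)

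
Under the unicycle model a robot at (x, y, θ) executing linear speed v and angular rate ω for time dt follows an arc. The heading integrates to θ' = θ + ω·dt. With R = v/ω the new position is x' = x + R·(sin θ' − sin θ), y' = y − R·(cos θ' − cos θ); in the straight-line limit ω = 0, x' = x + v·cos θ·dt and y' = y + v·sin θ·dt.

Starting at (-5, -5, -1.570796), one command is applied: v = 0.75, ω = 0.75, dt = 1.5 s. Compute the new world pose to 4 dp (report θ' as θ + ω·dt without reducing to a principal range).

θ' = -1.5708 + 0.75·1.5 = -0.4458
R = v/ω = 0.75/0.75 = 1.0000
x' = -5 + 1.0000·(sin -0.4458 − sin -1.5708) = -4.4312
y' = -5 − 1.0000·(cos -0.4458 − cos -1.5708) = -5.9023

(-4.4312, -5.9023, -0.4458)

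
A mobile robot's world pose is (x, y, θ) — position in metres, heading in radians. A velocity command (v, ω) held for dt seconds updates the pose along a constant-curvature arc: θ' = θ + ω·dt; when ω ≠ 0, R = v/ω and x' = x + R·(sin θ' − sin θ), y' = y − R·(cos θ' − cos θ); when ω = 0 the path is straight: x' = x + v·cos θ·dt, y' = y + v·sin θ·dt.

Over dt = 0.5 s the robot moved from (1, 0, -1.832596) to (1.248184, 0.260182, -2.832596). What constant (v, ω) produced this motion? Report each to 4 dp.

Δθ = -2.832596 − -1.832596 = -1.000000
ω = Δθ/dt = -1.000000/0.5 = -2.0000
R = −Δy/(cos θ' − cos θ) = 0.3750
v = R·ω = 0.3750·-2.0000 = -0.7500

v = -0.7500, ω = -2.0000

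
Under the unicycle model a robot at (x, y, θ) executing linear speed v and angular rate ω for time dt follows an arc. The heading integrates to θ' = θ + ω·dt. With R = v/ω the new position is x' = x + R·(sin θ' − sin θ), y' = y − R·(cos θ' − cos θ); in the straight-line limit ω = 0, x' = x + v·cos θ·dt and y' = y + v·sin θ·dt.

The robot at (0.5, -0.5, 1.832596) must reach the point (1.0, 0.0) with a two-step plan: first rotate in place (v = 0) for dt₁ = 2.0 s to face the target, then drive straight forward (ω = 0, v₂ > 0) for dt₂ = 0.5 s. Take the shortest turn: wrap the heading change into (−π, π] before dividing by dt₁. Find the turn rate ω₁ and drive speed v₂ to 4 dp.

heading to target = atan2(0−-0.5, 1−0.5) = 0.7854
Δθ = wrap(0.7854 − 1.8326) = -1.0472; ω₁ = Δθ/dt₁ = -0.5236
distance = √((1−0.5)² + (0−-0.5)²) = 0.7071; v₂ = distance/dt₂ = 1.4142

ω₁ = -0.5236, v₂ = 1.4142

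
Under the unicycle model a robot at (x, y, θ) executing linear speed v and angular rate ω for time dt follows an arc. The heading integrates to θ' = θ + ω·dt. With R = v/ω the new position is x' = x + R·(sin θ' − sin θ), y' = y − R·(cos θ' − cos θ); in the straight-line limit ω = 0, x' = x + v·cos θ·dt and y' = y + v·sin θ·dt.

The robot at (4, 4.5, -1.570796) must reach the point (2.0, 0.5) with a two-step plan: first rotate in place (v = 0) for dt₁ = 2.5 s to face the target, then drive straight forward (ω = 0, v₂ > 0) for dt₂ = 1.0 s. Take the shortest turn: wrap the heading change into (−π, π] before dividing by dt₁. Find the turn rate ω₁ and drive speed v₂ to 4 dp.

ω₁ = -0.1855, v₂ = 4.4721

heading to target = atan2(0.5−4.5, 2−4) = -2.0344
Δθ = wrap(-2.0344 − -1.5708) = -0.4636; ω₁ = Δθ/dt₁ = -0.1855
distance = √((2−4)² + (0.5−4.5)²) = 4.4721; v₂ = distance/dt₂ = 4.4721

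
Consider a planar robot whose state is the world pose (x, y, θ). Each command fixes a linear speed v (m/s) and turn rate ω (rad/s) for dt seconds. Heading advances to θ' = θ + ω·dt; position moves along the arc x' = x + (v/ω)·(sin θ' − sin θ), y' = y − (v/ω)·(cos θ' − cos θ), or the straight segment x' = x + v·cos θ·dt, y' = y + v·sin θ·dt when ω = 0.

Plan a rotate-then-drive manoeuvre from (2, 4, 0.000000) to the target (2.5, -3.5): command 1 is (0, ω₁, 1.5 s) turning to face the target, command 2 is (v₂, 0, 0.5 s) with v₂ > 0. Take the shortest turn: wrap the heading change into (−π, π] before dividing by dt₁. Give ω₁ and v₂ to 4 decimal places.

ω₁ = -1.0028, v₂ = 15.0333

heading to target = atan2(-3.5−4, 2.5−2) = -1.5042
Δθ = wrap(-1.5042 − 0.0000) = -1.5042; ω₁ = Δθ/dt₁ = -1.0028
distance = √((2.5−2)² + (-3.5−4)²) = 7.5166; v₂ = distance/dt₂ = 15.0333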